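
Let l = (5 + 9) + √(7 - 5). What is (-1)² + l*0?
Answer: 1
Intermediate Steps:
l = 14 + √2 ≈ 15.414
(-1)² + l*0 = (-1)² + (14 + √2)*0 = 1 + 0 = 1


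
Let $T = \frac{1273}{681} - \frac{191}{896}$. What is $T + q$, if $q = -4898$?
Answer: $- \frac{2987631511}{610176} \approx -4896.3$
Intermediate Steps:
$T = \frac{1010537}{610176}$ ($T = 1273 \cdot \frac{1}{681} - \frac{191}{896} = \frac{1273}{681} - \frac{191}{896} = \frac{1010537}{610176} \approx 1.6561$)
$T + q = \frac{1010537}{610176} - 4898 = - \frac{2987631511}{610176}$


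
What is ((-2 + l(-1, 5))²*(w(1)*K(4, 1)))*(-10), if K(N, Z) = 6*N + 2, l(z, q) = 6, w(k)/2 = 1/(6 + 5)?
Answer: -8320/11 ≈ -756.36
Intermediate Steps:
w(k) = 2/11 (w(k) = 2/(6 + 5) = 2/11)
K(N, Z) = 2 + 6*N
((-2 + l(-1, 5))²*(w(1)*K(4, 1)))*(-10) = ((-2 + 6)²*(2*(2 + 6*4)/11))*(-10) = (4²*(2*(2 + 24)/11))*(-10) = (16*((2/11)*26))*(-10) = (16*(52/11))*(-10) = (832/11)*(-10) = -8320/11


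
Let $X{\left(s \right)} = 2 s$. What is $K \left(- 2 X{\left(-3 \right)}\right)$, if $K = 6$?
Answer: $72$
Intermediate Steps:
$K \left(- 2 X{\left(-3 \right)}\right) = 6 \left(- 2 \cdot 2 \left(-3\right)\right) = 6 \left(\left(-2\right) \left(-6\right)\right) = 6 \cdot 12 = 72$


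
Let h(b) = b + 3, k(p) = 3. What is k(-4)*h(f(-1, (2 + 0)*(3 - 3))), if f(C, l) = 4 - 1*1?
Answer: 18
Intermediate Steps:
f(C, l) = 3 (f(C, l) = 4 - 1 = 3)
h(b) = 3 + b
k(-4)*h(f(-1, (2 + 0)*(3 - 3))) = 3*(3 + 3) = 3*6 = 18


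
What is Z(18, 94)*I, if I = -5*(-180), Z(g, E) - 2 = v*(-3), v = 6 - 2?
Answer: -9000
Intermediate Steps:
v = 4
Z(g, E) = -10 (Z(g, E) = 2 + 4*(-3) = 2 - 12 = -10)
I = 900
Z(18, 94)*I = -10*900 = -9000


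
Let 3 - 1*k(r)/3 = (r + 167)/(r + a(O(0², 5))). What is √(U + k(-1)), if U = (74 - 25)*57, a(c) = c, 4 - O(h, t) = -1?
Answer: 3*√1190/2 ≈ 51.745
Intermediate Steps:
O(h, t) = 5 (O(h, t) = 4 - 1*(-1) = 4 + 1 = 5)
k(r) = 9 - 3*(167 + r)/(5 + r) (k(r) = 9 - 3*(r + 167)/(r + 5) = 9 - 3*(167 + r)/(5 + r))
U = 2793 (U = 49*57 = 2793)
√(U + k(-1)) = √(2793 + 6*(-76 - 1)/(5 - 1)) = √(2793 + 6*(-77)/4) = √(2793 + 6*(¼)*(-77)) = √(2793 - 231/2) = √(5355/2) = 3*√1190/2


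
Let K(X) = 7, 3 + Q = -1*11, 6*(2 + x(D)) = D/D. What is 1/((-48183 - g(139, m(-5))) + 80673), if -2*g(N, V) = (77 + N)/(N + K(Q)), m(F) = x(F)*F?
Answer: 73/2371824 ≈ 3.0778e-5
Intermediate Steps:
x(D) = -11/6 (x(D) = -2 + (D/D)/6 = -2 + (⅙)*1 = -2 + ⅙ = -11/6)
Q = -14 (Q = -3 - 1*11 = -3 - 11 = -14)
m(F) = -11*F/6
g(N, V) = -(77 + N)/(2*(7 + N)) (g(N, V) = -(77 + N)/(2*(N + 7)) = -(77 + N)/(2*(7 + N)))
1/((-48183 - g(139, m(-5))) + 80673) = 1/((-48183 - (-77 - 1*139)/(2*(7 + 139))) + 80673) = 1/((-48183 - (-77 - 139)/(2*146)) + 80673) = 1/((-48183 - (-216)/(2*146)) + 80673) = 1/((-48183 - 1*(-54/73)) + 80673) = 1/((-48183 + 54/73) + 80673) = 1/(-3517305/73 + 80673) = 1/(2371824/73) = 73/2371824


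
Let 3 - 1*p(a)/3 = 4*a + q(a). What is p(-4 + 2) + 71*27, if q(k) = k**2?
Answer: 1938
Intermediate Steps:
p(a) = 9 - 12*a - 3*a**2 (p(a) = 9 - 3*(4*a + a**2) = 9 - 3*(a**2 + 4*a) = 9 + (-12*a - 3*a**2) = 9 - 12*a - 3*a**2)
p(-4 + 2) + 71*27 = (9 - 12*(-4 + 2) - 3*(-4 + 2)**2) + 71*27 = (9 - 12*(-2) - 3*(-2)**2) + 1917 = (9 + 24 - 3*4) + 1917 = (9 + 24 - 12) + 1917 = 21 + 1917 = 1938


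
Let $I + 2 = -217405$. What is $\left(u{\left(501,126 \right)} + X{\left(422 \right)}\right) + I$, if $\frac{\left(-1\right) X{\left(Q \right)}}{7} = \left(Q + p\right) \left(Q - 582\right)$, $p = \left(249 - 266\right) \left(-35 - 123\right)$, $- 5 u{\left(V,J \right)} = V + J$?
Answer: $\frac{16317138}{5} \approx 3.2634 \cdot 10^{6}$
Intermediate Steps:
$I = -217407$ ($I = -2 - 217405 = -217407$)
$u{\left(V,J \right)} = - \frac{J}{5} - \frac{V}{5}$ ($u{\left(V,J \right)} = - \frac{V + J}{5} = - \frac{J + V}{5} = - \frac{J}{5} - \frac{V}{5}$)
$p = 2686$ ($p = \left(-17\right) \left(-158\right) = 2686$)
$X{\left(Q \right)} = - 7 \left(-582 + Q\right) \left(2686 + Q\right)$ ($X{\left(Q \right)} = - 7 \left(Q + 2686\right) \left(Q - 582\right) = - 7 \left(2686 + Q\right) \left(-582 + Q\right) = - 7 \left(-582 + Q\right) \left(2686 + Q\right)$)
$\left(u{\left(501,126 \right)} + X{\left(422 \right)}\right) + I = \left(\left(\left(- \frac{1}{5}\right) 126 - \frac{501}{5}\right) - \left(-4727548 + 1246588\right)\right) - 217407 = \left(\left(- \frac{126}{5} - \frac{501}{5}\right) - -3480960\right) - 217407 = \left(- \frac{627}{5} - -3480960\right) - 217407 = \left(- \frac{627}{5} + 3480960\right) - 217407 = \frac{17404173}{5} - 217407 = \frac{16317138}{5}$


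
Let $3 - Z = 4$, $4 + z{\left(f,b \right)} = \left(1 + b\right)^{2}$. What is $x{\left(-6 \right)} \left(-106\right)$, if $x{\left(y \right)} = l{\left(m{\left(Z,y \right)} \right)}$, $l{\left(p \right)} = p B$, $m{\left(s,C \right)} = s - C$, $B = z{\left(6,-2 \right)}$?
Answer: $1590$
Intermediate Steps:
$z{\left(f,b \right)} = -4 + \left(1 + b\right)^{2}$
$B = -3$ ($B = -4 + \left(1 - 2\right)^{2} = -4 + \left(-1\right)^{2} = -4 + 1 = -3$)
$Z = -1$ ($Z = 3 - 4 = -1$)
$l{\left(p \right)} = - 3 p$ ($l{\left(p \right)} = p \left(-3\right) = - 3 p$)
$x{\left(y \right)} = 3 + 3 y$ ($x{\left(y \right)} = - 3 \left(-1 - y\right) = 3 + 3 y$)
$x{\left(-6 \right)} \left(-106\right) = \left(3 + 3 \left(-6\right)\right) \left(-106\right) = \left(3 - 18\right) \left(-106\right) = \left(-15\right) \left(-106\right) = 1590$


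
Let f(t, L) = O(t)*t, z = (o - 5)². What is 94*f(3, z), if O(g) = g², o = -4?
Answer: 2538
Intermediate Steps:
z = 81 (z = (-4 - 5)² = (-9)² = 81)
f(t, L) = t³ (f(t, L) = t²*t = t³)
94*f(3, z) = 94*3³ = 94*27 = 2538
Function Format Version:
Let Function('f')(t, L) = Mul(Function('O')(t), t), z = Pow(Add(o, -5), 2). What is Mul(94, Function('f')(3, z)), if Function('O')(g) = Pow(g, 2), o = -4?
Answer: 2538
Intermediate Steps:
z = 81 (z = Pow(Add(-4, -5), 2) = Pow(-9, 2) = 81)
Function('f')(t, L) = Pow(t, 3) (Function('f')(t, L) = Mul(Pow(t, 2), t) = Pow(t, 3))
Mul(94, Function('f')(3, z)) = Mul(94, Pow(3, 3)) = Mul(94, 27) = 2538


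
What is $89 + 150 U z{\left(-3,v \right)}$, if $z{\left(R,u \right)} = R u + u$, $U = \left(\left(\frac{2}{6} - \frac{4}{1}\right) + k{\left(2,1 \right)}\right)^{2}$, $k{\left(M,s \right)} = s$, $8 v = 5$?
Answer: $- \frac{3733}{3} \approx -1244.3$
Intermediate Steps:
$v = \frac{5}{8}$ ($v = \frac{1}{8} \cdot 5 = \frac{5}{8} \approx 0.625$)
$U = \frac{64}{9}$ ($U = \left(\left(\frac{2}{6} - \frac{4}{1}\right) + 1\right)^{2} = \left(\left(2 \cdot \frac{1}{6} - 4\right) + 1\right)^{2} = \left(\left(\frac{1}{3} - 4\right) + 1\right)^{2} = \left(- \frac{11}{3} + 1\right)^{2} = \left(- \frac{8}{3}\right)^{2} = \frac{64}{9} \approx 7.1111$)
$z{\left(R,u \right)} = u + R u$
$89 + 150 U z{\left(-3,v \right)} = 89 + 150 \frac{64 \frac{5 \left(1 - 3\right)}{8}}{9} = 89 + 150 \frac{64 \cdot \frac{5}{8} \left(-2\right)}{9} = 89 + 150 \cdot \frac{64}{9} \left(- \frac{5}{4}\right) = 89 + 150 \left(- \frac{80}{9}\right) = 89 - \frac{4000}{3} = - \frac{3733}{3}$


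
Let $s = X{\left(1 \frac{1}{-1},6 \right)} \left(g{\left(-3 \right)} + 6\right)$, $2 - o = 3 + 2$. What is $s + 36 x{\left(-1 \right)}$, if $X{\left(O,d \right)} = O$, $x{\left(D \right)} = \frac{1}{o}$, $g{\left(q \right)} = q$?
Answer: $-15$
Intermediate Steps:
$o = -3$ ($o = 2 - \left(3 + 2\right) = 2 - 5 = -3$)
$x{\left(D \right)} = - \frac{1}{3}$ ($x{\left(D \right)} = \frac{1}{-3} = - \frac{1}{3}$)
$s = -3$ ($s = 1 \frac{1}{-1} \left(-3 + 6\right) = 1 \left(-1\right) 3 = \left(-1\right) 3 = -3$)
$s + 36 x{\left(-1 \right)} = -3 + 36 \left(- \frac{1}{3}\right) = -3 - 12 = -15$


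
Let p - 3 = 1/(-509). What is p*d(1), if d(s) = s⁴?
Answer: 1526/509 ≈ 2.9980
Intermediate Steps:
p = 1526/509 (p = 3 + 1/(-509) = 3 - 1/509 = 1526/509 ≈ 2.9980)
p*d(1) = (1526/509)*1⁴ = (1526/509)*1 = 1526/509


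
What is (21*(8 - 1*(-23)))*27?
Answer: 17577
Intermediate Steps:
(21*(8 - 1*(-23)))*27 = (21*(8 + 23))*27 = (21*31)*27 = 651*27 = 17577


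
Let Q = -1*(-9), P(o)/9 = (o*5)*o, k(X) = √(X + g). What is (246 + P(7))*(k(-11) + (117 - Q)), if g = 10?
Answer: 264708 + 2451*I ≈ 2.6471e+5 + 2451.0*I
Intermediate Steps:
k(X) = √(10 + X) (k(X) = √(X + 10) = √(10 + X))
P(o) = 45*o² (P(o) = 9*((o*5)*o) = 9*((5*o)*o) = 9*(5*o²) = 45*o²)
Q = 9
(246 + P(7))*(k(-11) + (117 - Q)) = (246 + 45*7²)*(√(10 - 11) + (117 - 1*9)) = (246 + 45*49)*(√(-1) + (117 - 9)) = (246 + 2205)*(I + 108) = 2451*(108 + I) = 264708 + 2451*I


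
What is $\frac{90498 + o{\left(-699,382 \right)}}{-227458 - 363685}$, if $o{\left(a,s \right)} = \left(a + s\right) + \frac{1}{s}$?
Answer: $- \frac{34449143}{225816626} \approx -0.15255$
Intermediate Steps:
$o{\left(a,s \right)} = a + s + \frac{1}{s}$
$\frac{90498 + o{\left(-699,382 \right)}}{-227458 - 363685} = \frac{90498 + \left(-699 + 382 + \frac{1}{382}\right)}{-227458 - 363685} = \frac{90498 + \left(-699 + 382 + \frac{1}{382}\right)}{-591143} = \left(90498 - \frac{121093}{382}\right) \left(- \frac{1}{591143}\right) = \frac{34449143}{382} \left(- \frac{1}{591143}\right) = - \frac{34449143}{225816626}$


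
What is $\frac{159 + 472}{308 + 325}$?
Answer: $\frac{631}{633} \approx 0.99684$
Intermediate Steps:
$\frac{159 + 472}{308 + 325} = \frac{631}{633}$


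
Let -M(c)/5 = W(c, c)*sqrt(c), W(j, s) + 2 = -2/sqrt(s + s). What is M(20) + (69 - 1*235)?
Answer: -166 + sqrt(5)*(20 + sqrt(10)) ≈ -114.21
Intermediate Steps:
W(j, s) = -2 - sqrt(2)/sqrt(s) (W(j, s) = -2 - 2/sqrt(s + s) = -2 - 2*sqrt(2)/(2*sqrt(s)) = -2 - sqrt(2)/sqrt(s))
M(c) = -5*sqrt(c)*(-2 - sqrt(2)/sqrt(c)) (M(c) = -5*(-2 - sqrt(2)/sqrt(c))*sqrt(c) = -5*sqrt(c)*(-2 - sqrt(2)/sqrt(c)))
M(20) + (69 - 1*235) = (5*sqrt(2) + 10*sqrt(20)) + (69 - 1*235) = (5*sqrt(2) + 10*(2*sqrt(5))) + (69 - 235) = (5*sqrt(2) + 20*sqrt(5)) - 166 = -166 + 5*sqrt(2) + 20*sqrt(5)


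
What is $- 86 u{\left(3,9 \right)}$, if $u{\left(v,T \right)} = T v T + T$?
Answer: $-21672$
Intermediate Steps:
$u{\left(v,T \right)} = T + v T^{2}$ ($u{\left(v,T \right)} = v T^{2} + T = T + v T^{2}$)
$- 86 u{\left(3,9 \right)} = - 86 \cdot 9 \left(1 + 9 \cdot 3\right) = - 86 \cdot 9 \left(1 + 27\right) = - 86 \cdot 9 \cdot 28 = \left(-86\right) 252 = -21672$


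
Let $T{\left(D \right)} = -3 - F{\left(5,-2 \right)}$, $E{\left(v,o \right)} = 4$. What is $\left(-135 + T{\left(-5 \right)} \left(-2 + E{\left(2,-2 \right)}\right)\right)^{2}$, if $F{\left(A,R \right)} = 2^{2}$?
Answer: $22201$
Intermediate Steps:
$F{\left(A,R \right)} = 4$
$T{\left(D \right)} = -7$ ($T{\left(D \right)} = -3 - 4 = -7$)
$\left(-135 + T{\left(-5 \right)} \left(-2 + E{\left(2,-2 \right)}\right)\right)^{2} = \left(-135 - 7 \left(-2 + 4\right)\right)^{2} = \left(-135 - 14\right)^{2} = \left(-149\right)^{2} = 22201$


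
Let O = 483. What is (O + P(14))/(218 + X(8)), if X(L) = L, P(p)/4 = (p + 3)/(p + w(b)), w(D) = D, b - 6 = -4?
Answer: 1949/904 ≈ 2.1560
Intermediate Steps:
b = 2 (b = 6 - 4 = 2)
P(p) = 4*(3 + p)/(2 + p) (P(p) = 4*((p + 3)/(p + 2)) = 4*((3 + p)/(2 + p)) = 4*(3 + p)/(2 + p))
(O + P(14))/(218 + X(8)) = (483 + 4*(3 + 14)/(2 + 14))/(218 + 8) = (483 + 4*17/16)/226 = (483 + 4*(1/16)*17)*(1/226) = (483 + 17/4)*(1/226) = (1949/4)*(1/226) = 1949/904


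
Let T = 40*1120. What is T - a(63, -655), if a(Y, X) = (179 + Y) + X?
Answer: 45213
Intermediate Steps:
a(Y, X) = 179 + X + Y
T = 44800
T - a(63, -655) = 44800 - (179 - 655 + 63) = 44800 - 1*(-413) = 44800 + 413 = 45213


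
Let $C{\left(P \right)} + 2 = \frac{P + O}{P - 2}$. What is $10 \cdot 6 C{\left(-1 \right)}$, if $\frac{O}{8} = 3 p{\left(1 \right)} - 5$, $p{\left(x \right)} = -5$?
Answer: $3100$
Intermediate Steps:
$O = -160$ ($O = 8 \left(3 \left(-5\right) - 5\right) = 8 \left(-15 - 5\right) = 8 \left(-20\right) = -160$)
$C{\left(P \right)} = -2 + \frac{-160 + P}{-2 + P}$ ($C{\left(P \right)} = -2 + \frac{P - 160}{P - 2} = -2 + \frac{-160 + P}{-2 + P}$)
$10 \cdot 6 C{\left(-1 \right)} = 10 \cdot 6 \frac{-156 - -1}{-2 - 1} = 60 \frac{-156 + 1}{-3} = 60 \left(\left(- \frac{1}{3}\right) \left(-155\right)\right) = 60 \cdot \frac{155}{3} = 3100$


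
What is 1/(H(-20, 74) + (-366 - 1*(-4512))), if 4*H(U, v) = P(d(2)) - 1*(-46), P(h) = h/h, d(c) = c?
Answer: 4/16631 ≈ 0.00024051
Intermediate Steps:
P(h) = 1
H(U, v) = 47/4 (H(U, v) = (1 - 1*(-46))/4 = (1 + 46)/4 = (1/4)*47 = 47/4)
1/(H(-20, 74) + (-366 - 1*(-4512))) = 1/(47/4 + (-366 - 1*(-4512))) = 1/(47/4 + (-366 + 4512)) = 1/(47/4 + 4146) = 1/(16631/4) = 4/16631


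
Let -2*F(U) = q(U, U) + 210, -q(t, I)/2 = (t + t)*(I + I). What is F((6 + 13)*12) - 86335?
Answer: 121496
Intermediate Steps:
q(t, I) = -8*I*t (q(t, I) = -2*(t + t)*(I + I) = -2*2*t*2*I = -8*I*t)
F(U) = -105 + 4*U**2 (F(U) = -(-8*U*U + 210)/2 = -(-8*U**2 + 210)/2 = -(210 - 8*U**2)/2 = -105 + 4*U**2)
F((6 + 13)*12) - 86335 = (-105 + 4*((6 + 13)*12)**2) - 86335 = (-105 + 4*(19*12)**2) - 86335 = (-105 + 4*228**2) - 86335 = (-105 + 4*51984) - 86335 = (-105 + 207936) - 86335 = 207831 - 86335 = 121496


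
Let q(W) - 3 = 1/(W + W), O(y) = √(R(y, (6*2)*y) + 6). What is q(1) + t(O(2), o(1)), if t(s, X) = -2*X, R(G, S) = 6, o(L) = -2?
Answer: 15/2 ≈ 7.5000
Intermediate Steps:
O(y) = 2*√3 (O(y) = √(6 + 6) = √12 = 2*√3)
q(W) = 3 + 1/(2*W) (q(W) = 3 + 1/(W + W) = 3 + 1/(2*W))
q(1) + t(O(2), o(1)) = (3 + (½)/1) - 2*(-2) = (3 + (½)*1) + 4 = (3 + ½) + 4 = 7/2 + 4 = 15/2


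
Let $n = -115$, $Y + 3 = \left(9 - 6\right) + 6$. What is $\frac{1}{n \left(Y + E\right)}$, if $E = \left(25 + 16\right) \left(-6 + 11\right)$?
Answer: $- \frac{1}{24265} \approx -4.1212 \cdot 10^{-5}$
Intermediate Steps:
$Y = 6$ ($Y = -3 + \left(\left(9 - 6\right) + 6\right) = -3 + \left(3 + 6\right) = -3 + 9 = 6$)
$E = 205$ ($E = 41 \cdot 5 = 205$)
$\frac{1}{n \left(Y + E\right)} = \frac{1}{\left(-115\right) \left(6 + 205\right)} = \frac{1}{\left(-115\right) 211} = \frac{1}{-24265} = - \frac{1}{24265}$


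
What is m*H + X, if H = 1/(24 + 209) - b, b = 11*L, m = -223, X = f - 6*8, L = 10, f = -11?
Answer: 5701520/233 ≈ 24470.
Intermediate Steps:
X = -59 (X = -11 - 6*8 = -11 - 48 = -59)
b = 110 (b = 11*10 = 110)
H = -25629/233 (H = 1/(24 + 209) - 1*110 = 1/233 - 110 = -25629/233 ≈ -110.00)
m*H + X = -223*(-25629/233) - 59 = 5715267/233 - 59 = 5701520/233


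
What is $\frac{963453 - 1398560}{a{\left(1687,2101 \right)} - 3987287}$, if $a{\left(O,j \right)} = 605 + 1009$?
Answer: $\frac{435107}{3985673} \approx 0.10917$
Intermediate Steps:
$a{\left(O,j \right)} = 1614$
$\frac{963453 - 1398560}{a{\left(1687,2101 \right)} - 3987287} = \frac{963453 - 1398560}{1614 - 3987287} = - \frac{435107}{-3985673} = \left(-435107\right) \left(- \frac{1}{3985673}\right) = \frac{435107}{3985673}$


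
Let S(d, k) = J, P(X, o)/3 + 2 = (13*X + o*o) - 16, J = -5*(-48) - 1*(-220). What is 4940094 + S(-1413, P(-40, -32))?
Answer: 4940554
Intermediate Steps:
J = 460 (J = 240 + 220 = 460)
P(X, o) = -54 + 3*o**2 + 39*X (P(X, o) = -6 + 3*((13*X + o*o) - 16) = -6 + 3*((13*X + o**2) - 16) = -6 + 3*((o**2 + 13*X) - 16) = -6 + 3*(-16 + o**2 + 13*X) = -6 + (-48 + 3*o**2 + 39*X) = -54 + 3*o**2 + 39*X)
S(d, k) = 460
4940094 + S(-1413, P(-40, -32)) = 4940094 + 460 = 4940554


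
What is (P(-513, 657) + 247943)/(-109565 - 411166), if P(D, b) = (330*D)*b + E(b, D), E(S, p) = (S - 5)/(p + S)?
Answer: 3995120969/18746316 ≈ 213.11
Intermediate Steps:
E(S, p) = (-5 + S)/(S + p)
P(D, b) = (-5 + b)/(D + b) + 330*D*b (P(D, b) = (330*D)*b + (-5 + b)/(b + D) = 330*D*b + (-5 + b)/(D + b) = (-5 + b)/(D + b) + 330*D*b)
(P(-513, 657) + 247943)/(-109565 - 411166) = ((-5 + 657 + 330*(-513)*657*(-513 + 657))/(-513 + 657) + 247943)/(-109565 - 411166) = ((-5 + 657 + 330*(-513)*657*144)/144 + 247943)/(-520731) = ((-5 + 657 - 16016188320)/144 + 247943)*(-1/520731) = ((1/144)*(-16016187668) + 247943)*(-1/520731) = (-4004046917/36 + 247943)*(-1/520731) = -3995120969/36*(-1/520731) = 3995120969/18746316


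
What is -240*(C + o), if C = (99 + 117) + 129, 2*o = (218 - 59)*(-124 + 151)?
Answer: -597960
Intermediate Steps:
o = 4293/2 (o = ((218 - 59)*(-124 + 151))/2 = (159*27)/2 = (½)*4293 = 4293/2 ≈ 2146.5)
C = 345 (C = 216 + 129 = 345)
-240*(C + o) = -240*(345 + 4293/2) = -240*4983/2 = -597960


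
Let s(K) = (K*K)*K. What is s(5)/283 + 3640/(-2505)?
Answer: -143399/141783 ≈ -1.0114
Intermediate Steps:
s(K) = K³ (s(K) = K²*K = K³)
s(5)/283 + 3640/(-2505) = 5³/283 + 3640/(-2505) = 125*(1/283) + 3640*(-1/2505) = 125/283 - 728/501 = -143399/141783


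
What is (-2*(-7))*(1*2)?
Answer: 28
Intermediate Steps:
(-2*(-7))*(1*2) = 14*2 = 28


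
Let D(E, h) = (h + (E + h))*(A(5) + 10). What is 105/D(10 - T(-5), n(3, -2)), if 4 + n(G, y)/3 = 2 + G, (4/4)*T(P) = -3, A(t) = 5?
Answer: 7/19 ≈ 0.36842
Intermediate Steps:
T(P) = -3
n(G, y) = -6 + 3*G (n(G, y) = -12 + 3*(2 + G) = -12 + (6 + 3*G) = -6 + 3*G)
D(E, h) = 15*E + 30*h (D(E, h) = (h + (E + h))*(5 + 10) = (E + 2*h)*15 = 15*E + 30*h)
105/D(10 - T(-5), n(3, -2)) = 105/(15*(10 - 1*(-3)) + 30*(-6 + 3*3)) = 105/(15*(10 + 3) + 30*(-6 + 9)) = 105/(15*13 + 30*3) = 105/(195 + 90) = 105/285 = 105*(1/285) = 7/19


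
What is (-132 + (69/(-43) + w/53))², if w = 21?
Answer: 92162030724/5193841 ≈ 17745.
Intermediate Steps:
(-132 + (69/(-43) + w/53))² = (-132 + (69/(-43) + 21/53))² = (-132 + (69*(-1/43) + 21*(1/53)))² = (-132 + (-69/43 + 21/53))² = (-132 - 2754/2279)² = (-303582/2279)² = 92162030724/5193841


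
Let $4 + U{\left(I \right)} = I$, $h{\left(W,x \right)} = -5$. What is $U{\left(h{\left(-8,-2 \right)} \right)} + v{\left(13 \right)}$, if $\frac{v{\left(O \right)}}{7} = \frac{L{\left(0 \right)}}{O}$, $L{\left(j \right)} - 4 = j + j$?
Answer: $- \frac{89}{13} \approx -6.8462$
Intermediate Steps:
$L{\left(j \right)} = 4 + 2 j$ ($L{\left(j \right)} = 4 + \left(j + j\right) = 4 + 2 j$)
$U{\left(I \right)} = -4 + I$
$v{\left(O \right)} = \frac{28}{O}$ ($v{\left(O \right)} = 7 \frac{4 + 2 \cdot 0}{O} = 7 \frac{4 + 0}{O} = 7 \frac{4}{O} = \frac{28}{O}$)
$U{\left(h{\left(-8,-2 \right)} \right)} + v{\left(13 \right)} = \left(-4 - 5\right) + \frac{28}{13} = -9 + 28 \cdot \frac{1}{13} = -9 + \frac{28}{13} = - \frac{89}{13}$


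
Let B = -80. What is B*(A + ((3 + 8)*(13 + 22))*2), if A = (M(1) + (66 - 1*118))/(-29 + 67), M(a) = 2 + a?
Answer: -1168440/19 ≈ -61497.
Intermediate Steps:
A = -49/38 (A = ((2 + 1) + (66 - 1*118))/(-29 + 67) = (3 + (66 - 118))/38 = (3 - 52)*(1/38) = -49*1/38 = -49/38 ≈ -1.2895)
B*(A + ((3 + 8)*(13 + 22))*2) = -80*(-49/38 + ((3 + 8)*(13 + 22))*2) = -80*(-49/38 + (11*35)*2) = -80*(-49/38 + 385*2) = -80*(-49/38 + 770) = -80*29211/38 = -1168440/19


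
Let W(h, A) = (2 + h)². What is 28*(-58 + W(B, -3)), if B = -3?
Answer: -1596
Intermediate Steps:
28*(-58 + W(B, -3)) = 28*(-58 + (2 - 3)²) = 28*(-58 + (-1)²) = 28*(-58 + 1) = 28*(-57) = -1596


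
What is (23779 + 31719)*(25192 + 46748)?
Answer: 3992526120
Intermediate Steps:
(23779 + 31719)*(25192 + 46748) = 55498*71940 = 3992526120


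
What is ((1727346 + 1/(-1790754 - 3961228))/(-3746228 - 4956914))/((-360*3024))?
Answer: 9935663099771/54497662548980636160 ≈ 1.8231e-7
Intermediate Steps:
((1727346 + 1/(-1790754 - 3961228))/(-3746228 - 4956914))/((-360*3024)) = ((1727346 + 1/(-5751982))/(-8703142))/(-1088640) = ((1727346 - 1/5751982)*(-1/8703142))*(-1/1088640) = ((9935663099771/5751982)*(-1/8703142))*(-1/1088640) = -9935663099771/50060316127444*(-1/1088640) = 9935663099771/54497662548980636160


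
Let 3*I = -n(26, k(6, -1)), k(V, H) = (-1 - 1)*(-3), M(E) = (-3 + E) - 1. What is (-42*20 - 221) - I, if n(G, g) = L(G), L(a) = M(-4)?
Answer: -3191/3 ≈ -1063.7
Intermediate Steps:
M(E) = -4 + E
k(V, H) = 6 (k(V, H) = -2*(-3) = 6)
L(a) = -8 (L(a) = -4 - 4 = -8)
n(G, g) = -8
I = 8/3 (I = (-1*(-8))/3 = (⅓)*8 = 8/3 ≈ 2.6667)
(-42*20 - 221) - I = (-42*20 - 221) - 1*8/3 = (-840 - 221) - 8/3 = -1061 - 8/3 = -3191/3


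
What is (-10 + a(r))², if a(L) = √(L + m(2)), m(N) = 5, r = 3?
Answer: 108 - 40*√2 ≈ 51.431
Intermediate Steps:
a(L) = √(5 + L) (a(L) = √(L + 5) = √(5 + L))
(-10 + a(r))² = (-10 + √(5 + 3))² = (-10 + √8)² = (-10 + 2*√2)²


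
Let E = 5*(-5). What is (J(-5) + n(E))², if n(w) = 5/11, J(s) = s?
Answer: 2500/121 ≈ 20.661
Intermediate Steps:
E = -25
n(w) = 5/11 (n(w) = 5*(1/11) = 5/11)
(J(-5) + n(E))² = (-5 + 5/11)² = (-50/11)² = 2500/121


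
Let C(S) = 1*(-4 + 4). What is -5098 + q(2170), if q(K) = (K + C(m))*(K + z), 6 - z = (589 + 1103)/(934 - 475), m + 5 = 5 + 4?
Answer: 240149962/51 ≈ 4.7088e+6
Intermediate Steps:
m = 4 (m = -5 + (5 + 4) = -5 + 9 = 4)
C(S) = 0 (C(S) = 1*0 = 0)
z = 118/51 (z = 6 - (589 + 1103)/(934 - 475) = 6 - 1692/459 = 6 - 1*188/51 = 6 - 188/51 = 118/51 ≈ 2.3137)
q(K) = K*(118/51 + K) (q(K) = (K + 0)*(K + 118/51) = K*(118/51 + K))
-5098 + q(2170) = -5098 + (1/51)*2170*(118 + 51*2170) = -5098 + (1/51)*2170*(118 + 110670) = -5098 + (1/51)*2170*110788 = -5098 + 240409960/51 = 240149962/51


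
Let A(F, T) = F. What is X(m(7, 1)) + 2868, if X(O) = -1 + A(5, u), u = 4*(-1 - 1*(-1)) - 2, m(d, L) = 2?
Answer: 2872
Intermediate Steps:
u = -2 (u = 4*(-1 + 1) - 2 = 4*0 - 2 = 0 - 2 = -2)
X(O) = 4 (X(O) = -1 + 5 = 4)
X(m(7, 1)) + 2868 = 4 + 2868 = 2872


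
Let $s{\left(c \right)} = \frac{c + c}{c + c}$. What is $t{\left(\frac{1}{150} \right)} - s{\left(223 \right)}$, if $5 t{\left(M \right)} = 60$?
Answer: $11$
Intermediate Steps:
$t{\left(M \right)} = 12$ ($t{\left(M \right)} = \frac{1}{5} \cdot 60 = 12$)
$s{\left(c \right)} = 1$ ($s{\left(c \right)} = \frac{2 c}{2 c} = 2 c \frac{1}{2 c} = 1$)
$t{\left(\frac{1}{150} \right)} - s{\left(223 \right)} = 12 - 1 = 11$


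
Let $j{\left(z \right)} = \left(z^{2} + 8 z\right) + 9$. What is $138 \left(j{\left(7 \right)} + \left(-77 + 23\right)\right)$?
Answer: $8280$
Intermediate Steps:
$j{\left(z \right)} = 9 + z^{2} + 8 z$
$138 \left(j{\left(7 \right)} + \left(-77 + 23\right)\right) = 138 \left(\left(9 + 7^{2} + 8 \cdot 7\right) + \left(-77 + 23\right)\right) = 138 \left(\left(9 + 49 + 56\right) - 54\right) = 138 \left(114 - 54\right) = 138 \cdot 60 = 8280$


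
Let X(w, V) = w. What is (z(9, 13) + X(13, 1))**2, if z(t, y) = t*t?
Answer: 8836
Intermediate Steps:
z(t, y) = t**2
(z(9, 13) + X(13, 1))**2 = (9**2 + 13)**2 = (81 + 13)**2 = 94**2 = 8836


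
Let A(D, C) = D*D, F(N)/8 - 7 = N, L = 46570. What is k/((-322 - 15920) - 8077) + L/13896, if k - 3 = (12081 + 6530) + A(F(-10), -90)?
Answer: 432935795/168968412 ≈ 2.5622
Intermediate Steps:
F(N) = 56 + 8*N
A(D, C) = D²
k = 19190 (k = 3 + ((12081 + 6530) + (56 + 8*(-10))²) = 3 + (18611 + (56 - 80)²) = 3 + (18611 + (-24)²) = 3 + (18611 + 576) = 3 + 19187 = 19190)
k/((-322 - 15920) - 8077) + L/13896 = 19190/((-322 - 15920) - 8077) + 46570/13896 = 19190/(-16242 - 8077) + 46570*(1/13896) = 19190/(-24319) + 23285/6948 = 19190*(-1/24319) + 23285/6948 = -19190/24319 + 23285/6948 = 432935795/168968412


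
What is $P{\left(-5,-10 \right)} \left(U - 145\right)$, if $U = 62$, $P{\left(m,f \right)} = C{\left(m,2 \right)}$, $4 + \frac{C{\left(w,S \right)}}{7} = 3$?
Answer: $581$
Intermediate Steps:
$C{\left(w,S \right)} = -7$ ($C{\left(w,S \right)} = -28 + 7 \cdot 3 = -28 + 21 = -7$)
$P{\left(m,f \right)} = -7$
$P{\left(-5,-10 \right)} \left(U - 145\right) = - 7 \left(62 - 145\right) = \left(-7\right) \left(-83\right) = 581$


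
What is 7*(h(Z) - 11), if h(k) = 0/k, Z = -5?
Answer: -77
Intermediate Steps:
h(k) = 0
7*(h(Z) - 11) = 7*(0 - 11) = 7*(-11) = -77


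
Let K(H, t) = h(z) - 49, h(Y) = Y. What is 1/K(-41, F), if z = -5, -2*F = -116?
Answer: -1/54 ≈ -0.018519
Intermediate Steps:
F = 58 (F = -½*(-116) = 58)
K(H, t) = -54 (K(H, t) = -5 - 49 = -54)
1/K(-41, F) = 1/(-54) = -1/54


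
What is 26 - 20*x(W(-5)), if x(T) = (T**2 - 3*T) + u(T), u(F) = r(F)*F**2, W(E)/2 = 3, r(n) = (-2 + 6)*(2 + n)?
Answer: -23374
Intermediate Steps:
r(n) = 8 + 4*n (r(n) = 4*(2 + n) = 8 + 4*n)
W(E) = 6 (W(E) = 2*3 = 6)
u(F) = F**2*(8 + 4*F) (u(F) = (8 + 4*F)*F**2 = F**2*(8 + 4*F))
x(T) = T**2 - 3*T + 4*T**2*(2 + T) (x(T) = (T**2 - 3*T) + 4*T**2*(2 + T) = T**2 - 3*T + 4*T**2*(2 + T))
26 - 20*x(W(-5)) = 26 - 120*(-3 + 6 + 4*6*(2 + 6)) = 26 - 120*(-3 + 6 + 4*6*8) = 26 - 120*(-3 + 6 + 192) = 26 - 120*195 = 26 - 20*1170 = 26 - 23400 = -23374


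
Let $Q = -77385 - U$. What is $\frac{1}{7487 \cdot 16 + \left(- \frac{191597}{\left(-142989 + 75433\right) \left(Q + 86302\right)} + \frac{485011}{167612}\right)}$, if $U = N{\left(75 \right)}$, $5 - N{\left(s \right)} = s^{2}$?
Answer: $\frac{20575663025758}{2464859368028984043} \approx 8.3476 \cdot 10^{-6}$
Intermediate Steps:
$N{\left(s \right)} = 5 - s^{2}$
$U = -5620$ ($U = 5 - 75^{2} = 5 - 5625 = -5620$)
$Q = -71765$ ($Q = -77385 - -5620 = -77385 + 5620 = -71765$)
$\frac{1}{7487 \cdot 16 + \left(- \frac{191597}{\left(-142989 + 75433\right) \left(Q + 86302\right)} + \frac{485011}{167612}\right)} = \frac{1}{7487 \cdot 16 + \left(- \frac{191597}{\left(-142989 + 75433\right) \left(-71765 + 86302\right)} + \frac{485011}{167612}\right)} = \frac{1}{119792 + \left(- \frac{191597}{\left(-67556\right) 14537} + 485011 \cdot \frac{1}{167612}\right)} = \frac{1}{119792 + \left(- \frac{191597}{-982061572} + \frac{485011}{167612}\right)} = \frac{1}{119792 + \left(\left(-191597\right) \left(- \frac{1}{982061572}\right) + \frac{485011}{167612}\right)} = \frac{1}{119792 + \left(\frac{191597}{982061572} + \frac{485011}{167612}\right)} = \frac{1}{119792 + \frac{59542847381707}{20575663025758}} = \frac{1}{\frac{2464859368028984043}{20575663025758}} = \frac{20575663025758}{2464859368028984043}$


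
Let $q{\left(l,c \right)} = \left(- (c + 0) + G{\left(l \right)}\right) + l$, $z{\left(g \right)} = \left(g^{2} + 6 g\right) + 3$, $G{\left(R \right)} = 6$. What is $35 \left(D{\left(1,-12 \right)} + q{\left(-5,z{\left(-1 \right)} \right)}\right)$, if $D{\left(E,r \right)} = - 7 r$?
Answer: $3045$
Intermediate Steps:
$z{\left(g \right)} = 3 + g^{2} + 6 g$
$q{\left(l,c \right)} = 6 + l - c$ ($q{\left(l,c \right)} = \left(- (c + 0) + 6\right) + l = \left(- c + 6\right) + l = \left(6 - c\right) + l = 6 + l - c$)
$35 \left(D{\left(1,-12 \right)} + q{\left(-5,z{\left(-1 \right)} \right)}\right) = 35 \left(\left(-7\right) \left(-12\right) - \left(3 - 6\right)\right) = 35 \left(84 - -3\right) = 35 \left(84 + \left(6 - 5 + 2\right)\right) = 35 \left(84 + 3\right) = 35 \cdot 87 = 3045$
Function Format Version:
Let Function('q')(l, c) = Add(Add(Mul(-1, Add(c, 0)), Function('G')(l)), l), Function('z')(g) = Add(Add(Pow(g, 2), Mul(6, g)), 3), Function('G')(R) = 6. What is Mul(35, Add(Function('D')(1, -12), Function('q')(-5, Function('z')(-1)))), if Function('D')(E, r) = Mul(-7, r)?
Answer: 3045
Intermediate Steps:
Function('z')(g) = Add(3, Pow(g, 2), Mul(6, g))
Function('q')(l, c) = Add(6, l, Mul(-1, c)) (Function('q')(l, c) = Add(Add(Mul(-1, Add(c, 0)), 6), l) = Add(Add(Mul(-1, c), 6), l) = Add(Add(6, Mul(-1, c)), l) = Add(6, l, Mul(-1, c)))
Mul(35, Add(Function('D')(1, -12), Function('q')(-5, Function('z')(-1)))) = Mul(35, Add(Mul(-7, -12), Add(6, -5, Mul(-1, Add(3, Pow(-1, 2), Mul(6, -1)))))) = Mul(35, Add(84, Add(6, -5, Mul(-1, Add(3, 1, -6))))) = Mul(35, Add(84, Add(6, -5, Mul(-1, -2)))) = Mul(35, Add(84, Add(6, -5, 2))) = Mul(35, Add(84, 3)) = Mul(35, 87) = 3045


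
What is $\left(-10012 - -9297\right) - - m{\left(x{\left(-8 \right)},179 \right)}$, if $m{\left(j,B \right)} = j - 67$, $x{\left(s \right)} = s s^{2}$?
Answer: $-1294$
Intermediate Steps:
$x{\left(s \right)} = s^{3}$
$m{\left(j,B \right)} = -67 + j$ ($m{\left(j,B \right)} = j - 67 = -67 + j$)
$\left(-10012 - -9297\right) - - m{\left(x{\left(-8 \right)},179 \right)} = \left(-10012 - -9297\right) - - (-67 + \left(-8\right)^{3}) = \left(-10012 + 9297\right) - - (-67 - 512) = -715 - \left(-1\right) \left(-579\right) = -715 - 579 = -1294$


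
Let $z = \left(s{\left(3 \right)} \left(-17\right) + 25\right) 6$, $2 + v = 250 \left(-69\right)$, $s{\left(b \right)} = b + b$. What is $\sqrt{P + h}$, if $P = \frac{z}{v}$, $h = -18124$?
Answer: $\frac{i \sqrt{1348566352018}}{8626} \approx 134.63 i$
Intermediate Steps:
$s{\left(b \right)} = 2 b$
$v = -17252$ ($v = -2 + 250 \left(-69\right) = -2 - 17250 = -17252$)
$z = -462$ ($z = \left(2 \cdot 3 \left(-17\right) + 25\right) 6 = \left(6 \left(-17\right) + 25\right) 6 = \left(-102 + 25\right) 6 = \left(-77\right) 6 = -462$)
$P = \frac{231}{8626}$ ($P = - \frac{462}{-17252} = \left(-462\right) \left(- \frac{1}{17252}\right) = \frac{231}{8626} \approx 0.02678$)
$\sqrt{P + h} = \sqrt{\frac{231}{8626} - 18124} = \sqrt{- \frac{156337393}{8626}} = \frac{i \sqrt{1348566352018}}{8626}$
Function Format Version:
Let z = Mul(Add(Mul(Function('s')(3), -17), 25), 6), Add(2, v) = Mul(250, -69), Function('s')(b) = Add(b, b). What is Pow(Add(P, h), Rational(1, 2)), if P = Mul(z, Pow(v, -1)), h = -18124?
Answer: Mul(Rational(1, 8626), I, Pow(1348566352018, Rational(1, 2))) ≈ Mul(134.63, I)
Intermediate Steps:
Function('s')(b) = Mul(2, b)
v = -17252 (v = Add(-2, Mul(250, -69)) = Add(-2, -17250) = -17252)
z = -462 (z = Mul(Add(Mul(Mul(2, 3), -17), 25), 6) = Mul(Add(Mul(6, -17), 25), 6) = Mul(Add(-102, 25), 6) = Mul(-77, 6) = -462)
P = Rational(231, 8626) (P = Mul(-462, Pow(-17252, -1)) = Mul(-462, Rational(-1, 17252)) = Rational(231, 8626) ≈ 0.026780)
Pow(Add(P, h), Rational(1, 2)) = Pow(Add(Rational(231, 8626), -18124), Rational(1, 2)) = Pow(Rational(-156337393, 8626), Rational(1, 2)) = Mul(Rational(1, 8626), I, Pow(1348566352018, Rational(1, 2)))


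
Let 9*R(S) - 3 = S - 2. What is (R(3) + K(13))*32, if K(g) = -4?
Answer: -1024/9 ≈ -113.78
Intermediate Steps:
R(S) = ⅑ + S/9 (R(S) = ⅓ + (S - 2)/9 = ⅓ + (-2 + S)/9 = ⅓ + (-2/9 + S/9) = ⅑ + S/9)
(R(3) + K(13))*32 = ((⅑ + (⅑)*3) - 4)*32 = ((⅑ + ⅓) - 4)*32 = (4/9 - 4)*32 = -32/9*32 = -1024/9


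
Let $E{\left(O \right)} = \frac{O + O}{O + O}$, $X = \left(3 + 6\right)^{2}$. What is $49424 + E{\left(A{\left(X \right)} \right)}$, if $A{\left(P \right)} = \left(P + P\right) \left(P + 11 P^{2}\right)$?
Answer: $49425$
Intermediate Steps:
$X = 81$ ($X = 9^{2} = 81$)
$A{\left(P \right)} = 2 P \left(P + 11 P^{2}\right)$
$E{\left(O \right)} = 1$ ($E{\left(O \right)} = \frac{2 O}{2 O} = 2 O \frac{1}{2 O} = 1$)
$49424 + E{\left(A{\left(X \right)} \right)} = 49424 + 1 = 49425$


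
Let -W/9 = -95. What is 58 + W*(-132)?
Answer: -112802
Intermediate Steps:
W = 855 (W = -9*(-95) = 855)
58 + W*(-132) = 58 + 855*(-132) = 58 - 112860 = -112802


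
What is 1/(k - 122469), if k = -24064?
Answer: -1/146533 ≈ -6.8244e-6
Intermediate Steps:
1/(k - 122469) = 1/(-24064 - 122469) = 1/(-146533) = -1/146533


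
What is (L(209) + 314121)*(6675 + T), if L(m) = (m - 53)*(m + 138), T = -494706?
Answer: -179718879843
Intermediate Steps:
L(m) = (-53 + m)*(138 + m)
(L(209) + 314121)*(6675 + T) = ((-7314 + 209**2 + 85*209) + 314121)*(6675 - 494706) = ((-7314 + 43681 + 17765) + 314121)*(-488031) = (54132 + 314121)*(-488031) = 368253*(-488031) = -179718879843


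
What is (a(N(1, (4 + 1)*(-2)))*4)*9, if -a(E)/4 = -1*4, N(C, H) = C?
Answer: 576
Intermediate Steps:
a(E) = 16 (a(E) = -(-4)*4 = -4*(-4) = 16)
(a(N(1, (4 + 1)*(-2)))*4)*9 = (16*4)*9 = 64*9 = 576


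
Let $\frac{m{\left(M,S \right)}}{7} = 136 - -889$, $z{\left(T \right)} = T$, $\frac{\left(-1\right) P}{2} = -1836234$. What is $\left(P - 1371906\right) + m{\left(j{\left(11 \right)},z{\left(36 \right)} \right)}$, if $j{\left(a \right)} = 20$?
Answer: $2307737$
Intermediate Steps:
$P = 3672468$ ($P = \left(-2\right) \left(-1836234\right) = 3672468$)
$m{\left(M,S \right)} = 7175$ ($m{\left(M,S \right)} = 7 \left(136 - -889\right) = 7 \left(136 + 889\right) = 7 \cdot 1025 = 7175$)
$\left(P - 1371906\right) + m{\left(j{\left(11 \right)},z{\left(36 \right)} \right)} = \left(3672468 - 1371906\right) + 7175 = 2300562 + 7175 = 2307737$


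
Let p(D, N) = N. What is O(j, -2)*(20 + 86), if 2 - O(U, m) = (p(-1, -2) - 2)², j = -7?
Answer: -1484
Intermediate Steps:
O(U, m) = -14 (O(U, m) = 2 - (-2 - 2)² = 2 - 1*(-4)² = 2 - 1*16 = 2 - 16 = -14)
O(j, -2)*(20 + 86) = -14*(20 + 86) = -14*106 = -1484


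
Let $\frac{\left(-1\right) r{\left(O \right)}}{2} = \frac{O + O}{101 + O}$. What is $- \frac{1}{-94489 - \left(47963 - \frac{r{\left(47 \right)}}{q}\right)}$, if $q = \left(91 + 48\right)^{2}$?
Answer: $\frac{714877}{101835658451} \approx 7.0199 \cdot 10^{-6}$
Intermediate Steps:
$r{\left(O \right)} = - \frac{4 O}{101 + O}$ ($r{\left(O \right)} = - 2 \frac{O + O}{101 + O} = - 2 \frac{2 O}{101 + O} = - \frac{4 O}{101 + O}$)
$q = 19321$ ($q = 139^{2} = 19321$)
$- \frac{1}{-94489 - \left(47963 - \frac{r{\left(47 \right)}}{q}\right)} = - \frac{1}{-94489 - \left(47963 - \frac{\left(-4\right) 47 \frac{1}{101 + 47}}{19321}\right)} = - \frac{1}{-94489 - \left(47963 - \left(-4\right) 47 \cdot \frac{1}{148} \cdot \frac{1}{19321}\right)} = - \frac{1}{-94489 - \frac{34287645598}{714877}} = - \frac{1}{- \frac{101835658451}{714877}} = \left(-1\right) \left(- \frac{714877}{101835658451}\right) = \frac{714877}{101835658451}$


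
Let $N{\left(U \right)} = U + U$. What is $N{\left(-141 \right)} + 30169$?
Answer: $29887$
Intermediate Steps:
$N{\left(U \right)} = 2 U$
$N{\left(-141 \right)} + 30169 = 2 \left(-141\right) + 30169 = -282 + 30169 = 29887$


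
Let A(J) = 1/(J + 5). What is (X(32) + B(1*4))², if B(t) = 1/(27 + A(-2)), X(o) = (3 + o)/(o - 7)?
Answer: 346921/168100 ≈ 2.0638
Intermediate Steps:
A(J) = 1/(5 + J)
X(o) = (3 + o)/(-7 + o)
B(t) = 3/82 (B(t) = 1/(27 + 1/(5 - 2)) = 1/(27 + 1/3) = 1/(27 + ⅓) = 1/(82/3) = 3/82)
(X(32) + B(1*4))² = ((3 + 32)/(-7 + 32) + 3/82)² = (35/25 + 3/82)² = ((1/25)*35 + 3/82)² = (7/5 + 3/82)² = (589/410)² = 346921/168100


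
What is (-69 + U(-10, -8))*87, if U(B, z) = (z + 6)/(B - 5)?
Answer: -29957/5 ≈ -5991.4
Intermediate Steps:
U(B, z) = (6 + z)/(-5 + B)
(-69 + U(-10, -8))*87 = (-69 + (6 - 8)/(-5 - 10))*87 = (-69 - 2/(-15))*87 = (-69 - 1/15*(-2))*87 = (-69 + 2/15)*87 = -1033/15*87 = -29957/5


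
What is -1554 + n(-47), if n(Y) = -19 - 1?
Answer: -1574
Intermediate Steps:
n(Y) = -20
-1554 + n(-47) = -1554 - 20 = -1574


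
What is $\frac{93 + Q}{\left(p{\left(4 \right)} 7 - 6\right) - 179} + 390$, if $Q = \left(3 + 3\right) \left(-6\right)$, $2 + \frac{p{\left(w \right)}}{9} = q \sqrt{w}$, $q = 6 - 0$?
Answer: $\frac{173607}{445} \approx 390.13$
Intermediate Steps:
$q = 6$ ($q = 6 + 0 = 6$)
$p{\left(w \right)} = -18 + 54 \sqrt{w}$ ($p{\left(w \right)} = -18 + 9 \cdot 6 \sqrt{w} = -18 + 54 \sqrt{w}$)
$Q = -36$ ($Q = 6 \left(-6\right) = -36$)
$\frac{93 + Q}{\left(p{\left(4 \right)} 7 - 6\right) - 179} + 390 = \frac{93 - 36}{\left(\left(-18 + 54 \sqrt{4}\right) 7 - 6\right) - 179} + 390 = \frac{57}{\left(\left(-18 + 54 \cdot 2\right) 7 - 6\right) - 179} + 390 = \frac{57}{\left(\left(-18 + 108\right) 7 - 6\right) - 179} + 390 = \frac{57}{\left(90 \cdot 7 - 6\right) - 179} + 390 = \frac{57}{\left(630 - 6\right) - 179} + 390 = \frac{57}{624 - 179} + 390 = \frac{57}{445} + 390 = \frac{173607}{445}$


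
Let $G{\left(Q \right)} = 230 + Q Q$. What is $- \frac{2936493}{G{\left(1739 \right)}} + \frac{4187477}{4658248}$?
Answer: $- \frac{5367790433}{74540619032} \approx -0.072012$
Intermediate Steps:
$G{\left(Q \right)} = 230 + Q^{2}$
$- \frac{2936493}{G{\left(1739 \right)}} + \frac{4187477}{4658248} = - \frac{2936493}{230 + 1739^{2}} + \frac{4187477}{4658248} = - \frac{2936493}{230 + 3024121} + 4187477 \cdot \frac{1}{4658248} = - \frac{2936493}{3024351} + \frac{598211}{665464} = \left(-2936493\right) \frac{1}{3024351} + \frac{598211}{665464} = - \frac{108759}{112013} + \frac{598211}{665464} = - \frac{5367790433}{74540619032}$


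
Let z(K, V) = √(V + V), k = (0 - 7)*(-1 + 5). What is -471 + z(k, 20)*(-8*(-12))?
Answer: -471 + 192*√10 ≈ 136.16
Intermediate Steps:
k = -28 (k = -7*4 = -28)
z(K, V) = √2*√V (z(K, V) = √(2*V) = √2*√V)
-471 + z(k, 20)*(-8*(-12)) = -471 + (√2*√20)*(-8*(-12)) = -471 + (√2*(2*√5))*96 = -471 + (2*√10)*96 = -471 + 192*√10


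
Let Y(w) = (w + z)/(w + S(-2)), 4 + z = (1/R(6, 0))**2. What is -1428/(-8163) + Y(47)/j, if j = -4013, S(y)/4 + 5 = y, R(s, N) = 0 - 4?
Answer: 578822383/3319489392 ≈ 0.17437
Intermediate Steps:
R(s, N) = -4
S(y) = -20 + 4*y
z = -63/16 (z = -4 + (1/(-4))**2 = -4 + (-1/4)**2 = -4 + 1/16 = -63/16 ≈ -3.9375)
Y(w) = (-63/16 + w)/(-28 + w) (Y(w) = (w - 63/16)/(w + (-20 + 4*(-2))) = (-63/16 + w)/(w + (-20 - 8)) = (-63/16 + w)/(w - 28) = (-63/16 + w)/(-28 + w))
-1428/(-8163) + Y(47)/j = -1428/(-8163) + ((-63/16 + 47)/(-28 + 47))/(-4013) = -1428*(-1/8163) + ((689/16)/19)*(-1/4013) = 476/2721 + ((1/19)*(689/16))*(-1/4013) = 476/2721 + (689/304)*(-1/4013) = 476/2721 - 689/1219952 = 578822383/3319489392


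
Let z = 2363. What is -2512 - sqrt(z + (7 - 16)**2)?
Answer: -2512 - 2*sqrt(611) ≈ -2561.4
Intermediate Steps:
-2512 - sqrt(z + (7 - 16)**2) = -2512 - sqrt(2363 + (7 - 16)**2) = -2512 - sqrt(2363 + (-9)**2) = -2512 - sqrt(2363 + 81) = -2512 - sqrt(2444) = -2512 - 2*sqrt(611)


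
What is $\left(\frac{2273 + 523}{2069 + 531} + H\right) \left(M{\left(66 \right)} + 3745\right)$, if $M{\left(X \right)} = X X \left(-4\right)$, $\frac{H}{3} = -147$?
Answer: $\frac{3911523729}{650} \approx 6.0177 \cdot 10^{6}$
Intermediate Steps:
$H = -441$ ($H = 3 \left(-147\right) = -441$)
$M{\left(X \right)} = - 4 X^{2}$ ($M{\left(X \right)} = X^{2} \left(-4\right) = - 4 X^{2}$)
$\left(\frac{2273 + 523}{2069 + 531} + H\right) \left(M{\left(66 \right)} + 3745\right) = \left(\frac{2273 + 523}{2069 + 531} - 441\right) \left(- 4 \cdot 66^{2} + 3745\right) = \left(\frac{2796}{2600} - 441\right) \left(\left(-4\right) 4356 + 3745\right) = \left(2796 \cdot \frac{1}{2600} - 441\right) \left(-17424 + 3745\right) = \left(\frac{699}{650} - 441\right) \left(-13679\right) = \left(- \frac{285951}{650}\right) \left(-13679\right) = \frac{3911523729}{650}$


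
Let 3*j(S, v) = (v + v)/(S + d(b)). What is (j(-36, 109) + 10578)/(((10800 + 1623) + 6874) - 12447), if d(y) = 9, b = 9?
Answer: 17132/11097 ≈ 1.5438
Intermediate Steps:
j(S, v) = 2*v/(3*(9 + S)) (j(S, v) = ((v + v)/(S + 9))/3 = ((2*v)/(9 + S))/3 = (2*v/(9 + S))/3 = 2*v/(3*(9 + S)))
(j(-36, 109) + 10578)/(((10800 + 1623) + 6874) - 12447) = ((⅔)*109/(9 - 36) + 10578)/(((10800 + 1623) + 6874) - 12447) = ((⅔)*109/(-27) + 10578)/((12423 + 6874) - 12447) = ((⅔)*109*(-1/27) + 10578)/(19297 - 12447) = (-218/81 + 10578)/6850 = (856600/81)*(1/6850) = 17132/11097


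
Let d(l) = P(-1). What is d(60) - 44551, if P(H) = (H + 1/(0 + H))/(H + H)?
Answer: -44550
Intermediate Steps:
P(H) = (H + 1/H)/(2*H) (P(H) = (H + 1/H)/((2*H)) = (H + 1/H)*(1/(2*H)) = (H + 1/H)/(2*H))
d(l) = 1 (d(l) = (½)*(1 + (-1)²)/(-1)² = (½)*1*(1 + 1) = (½)*1*2 = 1)
d(60) - 44551 = 1 - 44551 = -44550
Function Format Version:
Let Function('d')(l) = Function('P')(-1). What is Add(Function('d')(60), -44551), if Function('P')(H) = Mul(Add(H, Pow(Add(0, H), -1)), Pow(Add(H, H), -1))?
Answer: -44550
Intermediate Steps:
Function('P')(H) = Mul(Rational(1, 2), Pow(H, -1), Add(H, Pow(H, -1))) (Function('P')(H) = Mul(Add(H, Pow(H, -1)), Pow(Mul(2, H), -1)) = Mul(Add(H, Pow(H, -1)), Mul(Rational(1, 2), Pow(H, -1))) = Mul(Rational(1, 2), Pow(H, -1), Add(H, Pow(H, -1))))
Function('d')(l) = 1 (Function('d')(l) = Mul(Rational(1, 2), Pow(-1, -2), Add(1, Pow(-1, 2))) = Mul(Rational(1, 2), 1, Add(1, 1)) = Mul(Rational(1, 2), 1, 2) = 1)
Add(Function('d')(60), -44551) = Add(1, -44551) = -44550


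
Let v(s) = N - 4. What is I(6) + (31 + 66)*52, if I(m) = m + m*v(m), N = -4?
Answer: 5002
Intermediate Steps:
v(s) = -8 (v(s) = -4 - 4 = -8)
I(m) = -7*m (I(m) = m + m*(-8) = m - 8*m = -7*m)
I(6) + (31 + 66)*52 = -7*6 + (31 + 66)*52 = -42 + 97*52 = -42 + 5044 = 5002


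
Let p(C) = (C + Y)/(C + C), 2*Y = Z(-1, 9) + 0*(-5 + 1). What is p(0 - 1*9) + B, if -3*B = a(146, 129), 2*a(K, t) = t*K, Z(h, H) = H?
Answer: -12555/4 ≈ -3138.8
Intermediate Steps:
Y = 9/2 (Y = (9 + 0*(-5 + 1))/2 = (9 + 0*(-4))/2 = (9 + 0)/2 = (1/2)*9 = 9/2 ≈ 4.5000)
p(C) = (9/2 + C)/(2*C) (p(C) = (C + 9/2)/(C + C) = (9/2 + C)/((2*C)) = (9/2 + C)*(1/(2*C)) = (9/2 + C)/(2*C))
a(K, t) = K*t/2 (a(K, t) = (t*K)/2 = (K*t)/2 = K*t/2)
B = -3139 (B = -146*129/6 = -1/3*9417 = -3139)
p(0 - 1*9) + B = (9 + 2*(0 - 1*9))/(4*(0 - 1*9)) - 3139 = (9 + 2*(0 - 9))/(4*(0 - 9)) - 3139 = (1/4)*(9 + 2*(-9))/(-9) - 3139 = (1/4)*(-1/9)*(9 - 18) - 3139 = (1/4)*(-1/9)*(-9) - 3139 = 1/4 - 3139 = -12555/4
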